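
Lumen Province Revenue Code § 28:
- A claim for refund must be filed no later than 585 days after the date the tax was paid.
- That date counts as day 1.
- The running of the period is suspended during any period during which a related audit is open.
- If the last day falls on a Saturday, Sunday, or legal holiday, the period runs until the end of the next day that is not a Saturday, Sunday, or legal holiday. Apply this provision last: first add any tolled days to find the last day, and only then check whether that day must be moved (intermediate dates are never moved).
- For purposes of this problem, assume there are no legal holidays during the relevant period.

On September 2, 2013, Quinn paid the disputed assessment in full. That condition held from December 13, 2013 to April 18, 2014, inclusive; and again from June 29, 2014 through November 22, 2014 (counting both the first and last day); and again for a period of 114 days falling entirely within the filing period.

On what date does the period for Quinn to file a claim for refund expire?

May 2, 2016

Counting September 2, 2013 as day 1, day 585 is April 9, 2015.
From December 13, 2013 through April 18, 2014 inclusive is 127 days; tolling adds 127 days: April 9, 2015 + 127 days = August 14, 2015.
From June 29, 2014 through November 22, 2014 inclusive is 147 days; tolling adds 147 days: August 14, 2015 + 147 days = January 8, 2016.
Tolling adds 114 days: January 8, 2016 + 114 days = May 1, 2016.
May 1, 2016 is Sunday. The next qualifying day is May 2, 2016.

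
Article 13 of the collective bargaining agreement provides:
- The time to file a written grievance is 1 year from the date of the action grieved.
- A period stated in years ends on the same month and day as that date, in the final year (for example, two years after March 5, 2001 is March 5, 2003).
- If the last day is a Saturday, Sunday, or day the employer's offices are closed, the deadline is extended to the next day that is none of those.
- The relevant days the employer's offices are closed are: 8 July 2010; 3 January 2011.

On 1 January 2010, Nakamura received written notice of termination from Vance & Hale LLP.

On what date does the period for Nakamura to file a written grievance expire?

1 year after 1 January 2010 is January 1, 2011.
January 1, 2011 is Saturday; January 2, 2011 is Sunday; January 3, 2011 is a listed holiday. The next qualifying day is January 4, 2011.

January 4, 2011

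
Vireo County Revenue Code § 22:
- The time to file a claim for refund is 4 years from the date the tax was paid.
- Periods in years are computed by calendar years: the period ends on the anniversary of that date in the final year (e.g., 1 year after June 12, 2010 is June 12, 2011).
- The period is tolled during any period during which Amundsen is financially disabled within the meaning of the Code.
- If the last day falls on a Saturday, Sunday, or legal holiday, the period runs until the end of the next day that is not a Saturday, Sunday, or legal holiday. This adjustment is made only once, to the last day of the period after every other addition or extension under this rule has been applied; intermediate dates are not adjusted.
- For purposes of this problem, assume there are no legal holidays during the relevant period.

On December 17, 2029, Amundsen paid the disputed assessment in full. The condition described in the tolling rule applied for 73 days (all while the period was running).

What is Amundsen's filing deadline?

February 28, 2034

4 years after December 17, 2029 is December 17, 2033.
Tolling adds 73 days: December 17, 2033 + 73 days = February 28, 2034.
February 28, 2034 is a Tuesday and not a legal holiday, so no extension applies.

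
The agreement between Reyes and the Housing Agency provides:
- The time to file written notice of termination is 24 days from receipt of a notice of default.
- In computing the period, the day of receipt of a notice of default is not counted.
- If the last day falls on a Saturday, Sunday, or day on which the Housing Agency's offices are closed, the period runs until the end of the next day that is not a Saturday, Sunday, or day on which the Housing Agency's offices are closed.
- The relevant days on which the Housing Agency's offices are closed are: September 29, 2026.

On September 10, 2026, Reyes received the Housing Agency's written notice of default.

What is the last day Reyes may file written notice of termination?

October 5, 2026

24 days after September 10, 2026 is October 4, 2026.
October 4, 2026 is Sunday. The next qualifying day is October 5, 2026.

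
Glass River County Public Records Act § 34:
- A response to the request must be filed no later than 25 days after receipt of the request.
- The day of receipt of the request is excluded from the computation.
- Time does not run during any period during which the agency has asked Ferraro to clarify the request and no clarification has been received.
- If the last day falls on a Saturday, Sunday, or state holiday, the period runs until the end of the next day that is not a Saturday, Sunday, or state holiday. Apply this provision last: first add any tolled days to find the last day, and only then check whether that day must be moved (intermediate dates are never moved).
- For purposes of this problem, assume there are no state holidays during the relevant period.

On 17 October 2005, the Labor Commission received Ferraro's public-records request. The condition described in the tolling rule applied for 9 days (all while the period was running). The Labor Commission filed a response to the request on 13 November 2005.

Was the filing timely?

25 days after 17 October 2005 is November 11, 2005.
Tolling adds 9 days: November 11, 2005 + 9 days = November 20, 2005.
November 20, 2005 is Sunday. The next qualifying day is November 21, 2005.
The deadline is November 21, 2005; the filing on November 13, 2005 is on or before that date.

Yes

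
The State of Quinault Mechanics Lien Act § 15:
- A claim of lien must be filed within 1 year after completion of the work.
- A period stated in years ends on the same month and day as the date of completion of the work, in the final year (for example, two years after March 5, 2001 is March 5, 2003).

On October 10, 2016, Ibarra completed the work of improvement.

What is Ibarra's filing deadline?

1 year after October 10, 2016 is October 10, 2017.

October 10, 2017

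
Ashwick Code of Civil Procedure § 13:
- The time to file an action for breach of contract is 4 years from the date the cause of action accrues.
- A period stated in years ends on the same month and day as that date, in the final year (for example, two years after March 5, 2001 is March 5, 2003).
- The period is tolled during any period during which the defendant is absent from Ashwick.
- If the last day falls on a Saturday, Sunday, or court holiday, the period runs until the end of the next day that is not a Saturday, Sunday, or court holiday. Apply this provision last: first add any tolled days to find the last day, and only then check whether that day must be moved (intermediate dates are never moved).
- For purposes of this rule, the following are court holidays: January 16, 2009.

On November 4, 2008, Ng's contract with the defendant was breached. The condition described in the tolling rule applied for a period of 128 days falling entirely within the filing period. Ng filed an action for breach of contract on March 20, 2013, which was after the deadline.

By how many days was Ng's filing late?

4 years after November 4, 2008 is November 4, 2012.
Tolling adds 128 days: November 4, 2012 + 128 days = March 12, 2013.
March 12, 2013 is a Tuesday and not a court holiday, so no extension applies.
The deadline is March 12, 2013; from March 12, 2013 to March 20, 2013 is 8 days.

8 days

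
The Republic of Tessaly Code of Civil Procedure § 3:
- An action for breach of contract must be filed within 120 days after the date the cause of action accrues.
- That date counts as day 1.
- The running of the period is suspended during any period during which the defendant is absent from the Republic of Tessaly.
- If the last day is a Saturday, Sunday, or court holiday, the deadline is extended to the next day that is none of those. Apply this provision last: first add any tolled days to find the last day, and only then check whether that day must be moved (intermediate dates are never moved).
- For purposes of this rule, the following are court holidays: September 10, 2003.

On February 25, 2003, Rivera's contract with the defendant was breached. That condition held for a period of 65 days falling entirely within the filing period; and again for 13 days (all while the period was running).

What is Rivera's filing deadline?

Counting February 25, 2003 as day 1, day 120 is June 24, 2003.
Tolling adds 65 days: June 24, 2003 + 65 days = August 28, 2003.
Tolling adds 13 days: August 28, 2003 + 13 days = September 10, 2003.
September 10, 2003 is a listed holiday. The next qualifying day is September 11, 2003.

September 11, 2003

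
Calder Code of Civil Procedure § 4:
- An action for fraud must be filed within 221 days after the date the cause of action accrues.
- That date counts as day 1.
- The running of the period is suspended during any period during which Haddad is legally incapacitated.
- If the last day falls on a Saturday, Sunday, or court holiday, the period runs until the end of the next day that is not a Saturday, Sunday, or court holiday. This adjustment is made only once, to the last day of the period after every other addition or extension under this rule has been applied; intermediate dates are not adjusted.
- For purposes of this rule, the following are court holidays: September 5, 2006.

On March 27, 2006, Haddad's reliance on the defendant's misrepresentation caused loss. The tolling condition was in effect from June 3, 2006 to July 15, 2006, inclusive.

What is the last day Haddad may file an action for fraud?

Counting March 27, 2006 as day 1, day 221 is November 2, 2006.
From June 3, 2006 through July 15, 2006 inclusive is 43 days; tolling adds 43 days: November 2, 2006 + 43 days = December 15, 2006.
December 15, 2006 is a Friday and not a court holiday, so no extension applies.

December 15, 2006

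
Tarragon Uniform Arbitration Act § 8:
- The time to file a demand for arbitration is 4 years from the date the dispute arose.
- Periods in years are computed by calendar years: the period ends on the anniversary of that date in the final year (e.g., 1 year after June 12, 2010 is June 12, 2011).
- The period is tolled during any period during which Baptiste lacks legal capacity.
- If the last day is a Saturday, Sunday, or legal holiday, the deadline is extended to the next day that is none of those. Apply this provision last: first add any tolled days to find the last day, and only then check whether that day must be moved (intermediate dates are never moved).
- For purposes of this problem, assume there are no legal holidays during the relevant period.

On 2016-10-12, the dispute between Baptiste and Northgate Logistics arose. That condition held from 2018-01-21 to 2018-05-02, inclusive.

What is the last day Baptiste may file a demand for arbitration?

January 22, 2021

4 years after 2016-10-12 is October 12, 2020.
From January 21, 2018 through May 2, 2018 inclusive is 102 days; tolling adds 102 days: October 12, 2020 + 102 days = January 22, 2021.
January 22, 2021 is a Friday and not a legal holiday, so no extension applies.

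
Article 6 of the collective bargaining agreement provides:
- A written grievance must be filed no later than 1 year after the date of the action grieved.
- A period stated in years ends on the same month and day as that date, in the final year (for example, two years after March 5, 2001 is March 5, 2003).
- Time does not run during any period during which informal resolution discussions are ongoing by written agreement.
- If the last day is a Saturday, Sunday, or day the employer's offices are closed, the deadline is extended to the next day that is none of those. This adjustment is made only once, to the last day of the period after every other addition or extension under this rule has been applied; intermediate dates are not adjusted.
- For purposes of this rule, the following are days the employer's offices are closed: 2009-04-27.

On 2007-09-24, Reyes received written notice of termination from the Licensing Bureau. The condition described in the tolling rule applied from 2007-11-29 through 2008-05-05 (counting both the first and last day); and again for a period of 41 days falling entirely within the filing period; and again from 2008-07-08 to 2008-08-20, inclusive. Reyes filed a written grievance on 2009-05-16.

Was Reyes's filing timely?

Yes

1 year after 2007-09-24 is September 24, 2008.
From November 29, 2007 through May 5, 2008 inclusive is 159 days; tolling adds 159 days: September 24, 2008 + 159 days = March 2, 2009.
Tolling adds 41 days: March 2, 2009 + 41 days = April 12, 2009.
From July 8, 2008 through August 20, 2008 inclusive is 44 days; tolling adds 44 days: April 12, 2009 + 44 days = May 26, 2009.
May 26, 2009 is a Tuesday and not a day the employer's offices are closed, so no extension applies.
The deadline is May 26, 2009; the filing on May 16, 2009 is on or before that date.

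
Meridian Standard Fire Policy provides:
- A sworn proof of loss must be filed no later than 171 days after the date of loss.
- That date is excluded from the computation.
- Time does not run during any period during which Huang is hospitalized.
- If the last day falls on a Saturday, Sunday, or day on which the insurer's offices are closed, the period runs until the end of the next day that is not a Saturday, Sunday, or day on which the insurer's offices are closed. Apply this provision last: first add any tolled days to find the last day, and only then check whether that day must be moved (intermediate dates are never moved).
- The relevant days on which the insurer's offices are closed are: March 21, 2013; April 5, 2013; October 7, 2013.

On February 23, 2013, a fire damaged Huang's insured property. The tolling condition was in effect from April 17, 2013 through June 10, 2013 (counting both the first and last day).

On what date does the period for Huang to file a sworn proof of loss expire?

171 days after February 23, 2013 is August 13, 2013.
From April 17, 2013 through June 10, 2013 inclusive is 55 days; tolling adds 55 days: August 13, 2013 + 55 days = October 7, 2013.
October 7, 2013 is a listed holiday. The next qualifying day is October 8, 2013.

October 8, 2013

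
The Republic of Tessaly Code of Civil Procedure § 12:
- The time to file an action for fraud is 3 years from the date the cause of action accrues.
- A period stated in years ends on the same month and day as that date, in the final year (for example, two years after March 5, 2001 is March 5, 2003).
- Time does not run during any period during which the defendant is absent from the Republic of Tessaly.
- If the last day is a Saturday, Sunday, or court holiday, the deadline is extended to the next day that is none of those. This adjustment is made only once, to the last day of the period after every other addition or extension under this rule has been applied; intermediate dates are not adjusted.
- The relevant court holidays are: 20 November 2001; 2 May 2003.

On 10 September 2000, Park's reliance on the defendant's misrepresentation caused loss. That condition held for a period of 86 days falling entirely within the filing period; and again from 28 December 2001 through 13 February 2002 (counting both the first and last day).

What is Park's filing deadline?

3 years after 10 September 2000 is September 10, 2003.
Tolling adds 86 days: September 10, 2003 + 86 days = December 5, 2003.
From December 28, 2001 through February 13, 2002 inclusive is 48 days; tolling adds 48 days: December 5, 2003 + 48 days = January 22, 2004.
January 22, 2004 is a Thursday and not a court holiday, so no extension applies.

January 22, 2004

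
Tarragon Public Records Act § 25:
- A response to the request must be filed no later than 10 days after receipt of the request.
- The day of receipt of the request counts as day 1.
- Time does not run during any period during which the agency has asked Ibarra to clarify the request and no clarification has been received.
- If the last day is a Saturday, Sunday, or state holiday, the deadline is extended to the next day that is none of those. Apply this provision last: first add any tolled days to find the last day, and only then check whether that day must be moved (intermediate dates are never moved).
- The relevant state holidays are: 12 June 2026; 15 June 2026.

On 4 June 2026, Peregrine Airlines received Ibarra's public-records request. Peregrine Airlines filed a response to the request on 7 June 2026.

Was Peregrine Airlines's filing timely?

Counting 4 June 2026 as day 1, day 10 is June 13, 2026.
June 13, 2026 is Saturday; June 14, 2026 is Sunday; June 15, 2026 is a listed holiday. The next qualifying day is June 16, 2026.
The deadline is June 16, 2026; the filing on June 7, 2026 is on or before that date.

Yes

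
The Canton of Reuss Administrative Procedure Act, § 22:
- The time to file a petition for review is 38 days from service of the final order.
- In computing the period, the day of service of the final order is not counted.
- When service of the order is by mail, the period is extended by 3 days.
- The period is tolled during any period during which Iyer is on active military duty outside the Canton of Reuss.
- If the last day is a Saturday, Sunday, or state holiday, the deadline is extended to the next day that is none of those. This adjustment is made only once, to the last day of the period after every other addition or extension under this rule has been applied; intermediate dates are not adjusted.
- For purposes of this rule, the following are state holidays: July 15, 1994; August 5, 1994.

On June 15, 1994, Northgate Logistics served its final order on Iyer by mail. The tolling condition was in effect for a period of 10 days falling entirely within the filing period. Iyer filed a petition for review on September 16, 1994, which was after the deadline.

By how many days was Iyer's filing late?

38 days after June 15, 1994 is July 23, 1994.
Service was by mail, adding 3 days: July 23, 1994 + 3 days = July 26, 1994.
Tolling adds 10 days: July 26, 1994 + 10 days = August 5, 1994.
August 5, 1994 is a listed holiday; August 6, 1994 is Saturday; August 7, 1994 is Sunday. The next qualifying day is August 8, 1994.
The deadline is August 8, 1994; from August 8, 1994 to September 16, 1994 is 39 days.

39 days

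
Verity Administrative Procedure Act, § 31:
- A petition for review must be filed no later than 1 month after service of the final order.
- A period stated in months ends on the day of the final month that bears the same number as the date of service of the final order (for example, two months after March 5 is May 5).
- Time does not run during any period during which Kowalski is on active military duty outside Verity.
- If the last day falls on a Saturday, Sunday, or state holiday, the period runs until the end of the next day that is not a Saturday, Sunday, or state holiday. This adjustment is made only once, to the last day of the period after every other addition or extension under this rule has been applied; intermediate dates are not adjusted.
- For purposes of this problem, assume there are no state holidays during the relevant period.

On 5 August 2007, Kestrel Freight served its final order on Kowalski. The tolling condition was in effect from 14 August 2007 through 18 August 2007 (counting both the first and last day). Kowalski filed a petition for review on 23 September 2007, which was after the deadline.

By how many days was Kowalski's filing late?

1 month after 5 August 2007 is September 5, 2007.
From August 14, 2007 through August 18, 2007 inclusive is 5 days; tolling adds 5 days: September 5, 2007 + 5 days = September 10, 2007.
September 10, 2007 is a Monday and not a state holiday, so no extension applies.
The deadline is September 10, 2007; from September 10, 2007 to September 23, 2007 is 13 days.

13 days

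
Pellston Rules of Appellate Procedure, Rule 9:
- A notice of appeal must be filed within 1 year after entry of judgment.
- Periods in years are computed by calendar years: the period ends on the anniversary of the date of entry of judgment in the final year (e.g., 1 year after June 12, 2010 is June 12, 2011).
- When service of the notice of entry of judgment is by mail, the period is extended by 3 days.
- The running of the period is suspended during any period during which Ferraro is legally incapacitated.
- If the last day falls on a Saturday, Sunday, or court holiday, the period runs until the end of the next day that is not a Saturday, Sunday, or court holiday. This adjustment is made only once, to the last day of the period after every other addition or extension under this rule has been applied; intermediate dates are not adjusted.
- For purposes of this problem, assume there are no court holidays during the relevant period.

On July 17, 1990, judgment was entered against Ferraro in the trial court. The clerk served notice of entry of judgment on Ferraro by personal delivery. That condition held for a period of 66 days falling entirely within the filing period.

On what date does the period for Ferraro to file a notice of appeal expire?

September 23, 1991

1 year after July 17, 1990 is July 17, 1991.
Service was not by mail, so no mail extension applies.
Tolling adds 66 days: July 17, 1991 + 66 days = September 21, 1991.
September 21, 1991 is Saturday; September 22, 1991 is Sunday. The next qualifying day is September 23, 1991.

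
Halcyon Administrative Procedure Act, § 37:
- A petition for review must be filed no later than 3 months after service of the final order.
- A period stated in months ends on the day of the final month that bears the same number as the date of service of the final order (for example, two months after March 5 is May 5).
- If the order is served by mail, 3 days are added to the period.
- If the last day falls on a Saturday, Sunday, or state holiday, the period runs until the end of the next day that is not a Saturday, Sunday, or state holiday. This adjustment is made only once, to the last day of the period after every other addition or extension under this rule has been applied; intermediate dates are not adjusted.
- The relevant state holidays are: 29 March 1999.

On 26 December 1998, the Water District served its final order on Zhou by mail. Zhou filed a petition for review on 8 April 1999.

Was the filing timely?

No

3 months after 26 December 1998 is March 26, 1999.
Service was by mail, adding 3 days: March 26, 1999 + 3 days = March 29, 1999.
March 29, 1999 is a listed holiday. The next qualifying day is March 30, 1999.
The deadline is March 30, 1999; the filing on April 8, 1999 is after that date.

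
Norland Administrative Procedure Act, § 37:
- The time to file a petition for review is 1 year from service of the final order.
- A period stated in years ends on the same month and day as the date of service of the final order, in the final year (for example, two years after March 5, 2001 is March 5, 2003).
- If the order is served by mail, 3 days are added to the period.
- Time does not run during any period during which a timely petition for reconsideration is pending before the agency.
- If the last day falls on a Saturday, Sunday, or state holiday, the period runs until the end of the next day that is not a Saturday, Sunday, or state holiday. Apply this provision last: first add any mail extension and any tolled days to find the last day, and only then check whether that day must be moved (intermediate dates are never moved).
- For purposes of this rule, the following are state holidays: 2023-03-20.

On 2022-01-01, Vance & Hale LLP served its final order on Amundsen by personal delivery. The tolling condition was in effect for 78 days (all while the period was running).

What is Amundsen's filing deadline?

1 year after 2022-01-01 is January 1, 2023.
Service was not by mail, so no mail extension applies.
Tolling adds 78 days: January 1, 2023 + 78 days = March 20, 2023.
March 20, 2023 is a listed holiday. The next qualifying day is March 21, 2023.

March 21, 2023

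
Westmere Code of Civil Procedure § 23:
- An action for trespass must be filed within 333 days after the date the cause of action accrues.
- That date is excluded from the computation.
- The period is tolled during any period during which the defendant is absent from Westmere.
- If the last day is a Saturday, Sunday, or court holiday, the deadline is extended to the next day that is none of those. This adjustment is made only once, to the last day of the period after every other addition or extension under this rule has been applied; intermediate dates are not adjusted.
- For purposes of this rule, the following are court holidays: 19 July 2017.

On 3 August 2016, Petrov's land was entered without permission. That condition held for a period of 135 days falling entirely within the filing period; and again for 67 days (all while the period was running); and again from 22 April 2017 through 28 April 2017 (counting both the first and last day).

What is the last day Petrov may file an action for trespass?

333 days after 3 August 2016 is July 2, 2017.
Tolling adds 135 days: July 2, 2017 + 135 days = November 14, 2017.
Tolling adds 67 days: November 14, 2017 + 67 days = January 20, 2018.
From April 22, 2017 through April 28, 2017 inclusive is 7 days; tolling adds 7 days: January 20, 2018 + 7 days = January 27, 2018.
January 27, 2018 is Saturday; January 28, 2018 is Sunday. The next qualifying day is January 29, 2018.

January 29, 2018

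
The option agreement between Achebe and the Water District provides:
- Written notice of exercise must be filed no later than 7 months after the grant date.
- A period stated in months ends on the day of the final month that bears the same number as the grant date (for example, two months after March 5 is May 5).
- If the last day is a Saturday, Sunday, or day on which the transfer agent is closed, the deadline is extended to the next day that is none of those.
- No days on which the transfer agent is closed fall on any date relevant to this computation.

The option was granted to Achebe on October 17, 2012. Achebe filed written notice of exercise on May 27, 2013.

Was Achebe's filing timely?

7 months after October 17, 2012 is May 17, 2013.
May 17, 2013 is a Friday and not a day on which the transfer agent is closed, so no extension applies.
The deadline is May 17, 2013; the filing on May 27, 2013 is after that date.

No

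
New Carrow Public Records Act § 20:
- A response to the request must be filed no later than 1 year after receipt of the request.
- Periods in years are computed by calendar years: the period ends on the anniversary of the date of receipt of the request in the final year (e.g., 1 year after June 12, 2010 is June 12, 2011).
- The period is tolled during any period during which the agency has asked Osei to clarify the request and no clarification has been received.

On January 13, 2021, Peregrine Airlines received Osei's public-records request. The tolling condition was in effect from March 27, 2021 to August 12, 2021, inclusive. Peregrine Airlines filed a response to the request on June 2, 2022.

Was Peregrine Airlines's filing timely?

No

1 year after January 13, 2021 is January 13, 2022.
From March 27, 2021 through August 12, 2021 inclusive is 139 days; tolling adds 139 days: January 13, 2022 + 139 days = June 1, 2022.
The deadline is June 1, 2022; the filing on June 2, 2022 is after that date.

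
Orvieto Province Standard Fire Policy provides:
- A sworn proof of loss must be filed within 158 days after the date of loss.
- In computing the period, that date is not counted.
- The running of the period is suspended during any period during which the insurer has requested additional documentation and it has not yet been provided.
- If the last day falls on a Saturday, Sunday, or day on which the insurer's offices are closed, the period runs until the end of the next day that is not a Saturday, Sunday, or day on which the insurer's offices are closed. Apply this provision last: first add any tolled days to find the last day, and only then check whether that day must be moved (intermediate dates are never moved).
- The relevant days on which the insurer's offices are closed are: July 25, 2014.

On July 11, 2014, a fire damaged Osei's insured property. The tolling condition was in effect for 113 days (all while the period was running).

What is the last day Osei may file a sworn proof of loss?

April 8, 2015

158 days after July 11, 2014 is December 16, 2014.
Tolling adds 113 days: December 16, 2014 + 113 days = April 8, 2015.
April 8, 2015 is a Wednesday and not a day on which the insurer's offices are closed, so no extension applies.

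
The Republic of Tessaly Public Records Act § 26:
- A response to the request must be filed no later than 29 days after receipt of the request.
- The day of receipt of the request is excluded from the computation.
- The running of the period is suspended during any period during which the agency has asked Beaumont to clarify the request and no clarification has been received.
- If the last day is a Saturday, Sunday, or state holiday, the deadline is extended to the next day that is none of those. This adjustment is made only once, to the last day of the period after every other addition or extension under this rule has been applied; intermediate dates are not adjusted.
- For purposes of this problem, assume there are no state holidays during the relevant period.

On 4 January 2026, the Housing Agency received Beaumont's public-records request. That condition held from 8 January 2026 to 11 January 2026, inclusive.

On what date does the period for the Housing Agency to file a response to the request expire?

29 days after 4 January 2026 is February 2, 2026.
From January 8, 2026 through January 11, 2026 inclusive is 4 days; tolling adds 4 days: February 2, 2026 + 4 days = February 6, 2026.
February 6, 2026 is a Friday and not a state holiday, so no extension applies.

February 6, 2026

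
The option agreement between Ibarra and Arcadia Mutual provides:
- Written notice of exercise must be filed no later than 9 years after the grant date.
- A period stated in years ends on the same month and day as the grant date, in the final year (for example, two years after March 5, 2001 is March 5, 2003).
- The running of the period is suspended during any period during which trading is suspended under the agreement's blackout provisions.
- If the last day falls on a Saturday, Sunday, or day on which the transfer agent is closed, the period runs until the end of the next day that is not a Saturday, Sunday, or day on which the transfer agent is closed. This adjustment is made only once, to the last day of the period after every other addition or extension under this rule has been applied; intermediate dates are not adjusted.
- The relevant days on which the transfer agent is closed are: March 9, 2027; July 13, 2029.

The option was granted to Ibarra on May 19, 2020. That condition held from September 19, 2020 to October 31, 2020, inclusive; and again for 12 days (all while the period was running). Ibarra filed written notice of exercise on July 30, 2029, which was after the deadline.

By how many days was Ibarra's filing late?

14 days

9 years after May 19, 2020 is May 19, 2029.
From September 19, 2020 through October 31, 2020 inclusive is 43 days; tolling adds 43 days: May 19, 2029 + 43 days = July 1, 2029.
Tolling adds 12 days: July 1, 2029 + 12 days = July 13, 2029.
July 13, 2029 is a listed holiday; July 14, 2029 is Saturday; July 15, 2029 is Sunday. The next qualifying day is July 16, 2029.
The deadline is July 16, 2029; from July 16, 2029 to July 30, 2029 is 14 days.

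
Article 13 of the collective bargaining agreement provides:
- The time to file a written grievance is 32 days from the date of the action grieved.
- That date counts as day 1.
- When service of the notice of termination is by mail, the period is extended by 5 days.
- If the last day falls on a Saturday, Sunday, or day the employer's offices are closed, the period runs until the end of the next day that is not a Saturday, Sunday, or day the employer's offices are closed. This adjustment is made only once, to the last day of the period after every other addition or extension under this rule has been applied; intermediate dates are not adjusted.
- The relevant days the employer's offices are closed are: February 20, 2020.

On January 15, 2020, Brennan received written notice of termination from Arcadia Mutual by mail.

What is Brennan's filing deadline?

Counting January 15, 2020 as day 1, day 32 is February 15, 2020.
Service was by mail, adding 5 days: February 15, 2020 + 5 days = February 20, 2020.
February 20, 2020 is a listed holiday. The next qualifying day is February 21, 2020.

February 21, 2020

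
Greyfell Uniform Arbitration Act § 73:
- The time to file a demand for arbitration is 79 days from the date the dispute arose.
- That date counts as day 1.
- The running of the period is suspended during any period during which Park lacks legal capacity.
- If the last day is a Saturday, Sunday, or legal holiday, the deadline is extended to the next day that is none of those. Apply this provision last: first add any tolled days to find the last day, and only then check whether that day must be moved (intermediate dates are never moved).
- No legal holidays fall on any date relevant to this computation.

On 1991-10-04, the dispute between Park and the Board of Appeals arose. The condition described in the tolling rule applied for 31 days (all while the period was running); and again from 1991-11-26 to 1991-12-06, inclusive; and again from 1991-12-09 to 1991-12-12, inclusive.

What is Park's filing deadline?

Counting 1991-10-04 as day 1, day 79 is December 21, 1991.
Tolling adds 31 days: December 21, 1991 + 31 days = January 21, 1992.
From November 26, 1991 through December 6, 1991 inclusive is 11 days; tolling adds 11 days: January 21, 1992 + 11 days = February 1, 1992.
From December 9, 1991 through December 12, 1991 inclusive is 4 days; tolling adds 4 days: February 1, 1992 + 4 days = February 5, 1992.
February 5, 1992 is a Wednesday and not a legal holiday, so no extension applies.

February 5, 1992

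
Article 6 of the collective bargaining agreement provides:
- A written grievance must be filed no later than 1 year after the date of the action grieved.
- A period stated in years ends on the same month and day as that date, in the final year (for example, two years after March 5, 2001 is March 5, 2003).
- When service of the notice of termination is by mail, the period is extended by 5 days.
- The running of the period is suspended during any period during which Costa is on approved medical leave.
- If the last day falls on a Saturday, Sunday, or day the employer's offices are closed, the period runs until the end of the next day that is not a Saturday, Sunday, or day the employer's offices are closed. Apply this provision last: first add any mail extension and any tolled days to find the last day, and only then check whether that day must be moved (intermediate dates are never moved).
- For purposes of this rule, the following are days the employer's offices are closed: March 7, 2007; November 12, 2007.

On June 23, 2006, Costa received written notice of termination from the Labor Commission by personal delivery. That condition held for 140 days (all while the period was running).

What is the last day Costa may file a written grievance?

November 13, 2007

1 year after June 23, 2006 is June 23, 2007.
Service was not by mail, so no mail extension applies.
Tolling adds 140 days: June 23, 2007 + 140 days = November 10, 2007.
November 10, 2007 is Saturday; November 11, 2007 is Sunday; November 12, 2007 is a listed holiday. The next qualifying day is November 13, 2007.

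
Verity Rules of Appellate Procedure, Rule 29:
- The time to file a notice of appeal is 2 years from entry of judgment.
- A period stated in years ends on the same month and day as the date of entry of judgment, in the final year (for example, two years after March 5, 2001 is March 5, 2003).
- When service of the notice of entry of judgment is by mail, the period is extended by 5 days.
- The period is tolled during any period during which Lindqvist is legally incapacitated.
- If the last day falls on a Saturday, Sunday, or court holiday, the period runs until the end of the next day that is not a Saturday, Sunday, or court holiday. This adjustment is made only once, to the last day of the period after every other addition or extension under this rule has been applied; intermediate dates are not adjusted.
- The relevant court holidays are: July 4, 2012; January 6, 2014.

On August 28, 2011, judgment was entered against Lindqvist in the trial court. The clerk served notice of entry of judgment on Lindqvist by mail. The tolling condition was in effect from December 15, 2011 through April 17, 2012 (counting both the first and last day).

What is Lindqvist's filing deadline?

2 years after August 28, 2011 is August 28, 2013.
Service was by mail, adding 5 days: August 28, 2013 + 5 days = September 2, 2013.
From December 15, 2011 through April 17, 2012 inclusive is 125 days; tolling adds 125 days: September 2, 2013 + 125 days = January 5, 2014.
January 5, 2014 is Sunday; January 6, 2014 is a listed holiday. The next qualifying day is January 7, 2014.

January 7, 2014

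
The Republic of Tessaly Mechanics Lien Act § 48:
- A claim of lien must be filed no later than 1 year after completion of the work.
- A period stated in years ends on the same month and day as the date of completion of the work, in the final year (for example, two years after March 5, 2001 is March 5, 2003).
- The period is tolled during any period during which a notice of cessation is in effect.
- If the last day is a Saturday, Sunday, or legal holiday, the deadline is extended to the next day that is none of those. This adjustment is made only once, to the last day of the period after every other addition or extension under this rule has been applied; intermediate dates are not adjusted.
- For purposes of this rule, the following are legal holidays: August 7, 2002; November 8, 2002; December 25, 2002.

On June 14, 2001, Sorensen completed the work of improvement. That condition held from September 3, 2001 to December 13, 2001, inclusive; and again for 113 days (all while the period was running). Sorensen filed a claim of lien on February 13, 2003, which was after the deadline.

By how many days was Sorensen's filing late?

29 days

1 year after June 14, 2001 is June 14, 2002.
From September 3, 2001 through December 13, 2001 inclusive is 102 days; tolling adds 102 days: June 14, 2002 + 102 days = September 24, 2002.
Tolling adds 113 days: September 24, 2002 + 113 days = January 15, 2003.
January 15, 2003 is a Wednesday and not a legal holiday, so no extension applies.
The deadline is January 15, 2003; from January 15, 2003 to February 13, 2003 is 29 days.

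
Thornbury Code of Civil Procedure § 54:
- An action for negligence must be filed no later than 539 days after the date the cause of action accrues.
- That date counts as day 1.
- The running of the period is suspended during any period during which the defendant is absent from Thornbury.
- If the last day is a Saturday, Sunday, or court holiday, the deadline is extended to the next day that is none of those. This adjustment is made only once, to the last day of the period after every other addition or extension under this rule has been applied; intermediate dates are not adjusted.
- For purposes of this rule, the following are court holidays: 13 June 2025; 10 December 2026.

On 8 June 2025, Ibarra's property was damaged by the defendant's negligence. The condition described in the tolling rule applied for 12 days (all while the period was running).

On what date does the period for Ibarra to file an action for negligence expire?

December 11, 2026

Counting 8 June 2025 as day 1, day 539 is November 28, 2026.
Tolling adds 12 days: November 28, 2026 + 12 days = December 10, 2026.
December 10, 2026 is a listed holiday. The next qualifying day is December 11, 2026.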